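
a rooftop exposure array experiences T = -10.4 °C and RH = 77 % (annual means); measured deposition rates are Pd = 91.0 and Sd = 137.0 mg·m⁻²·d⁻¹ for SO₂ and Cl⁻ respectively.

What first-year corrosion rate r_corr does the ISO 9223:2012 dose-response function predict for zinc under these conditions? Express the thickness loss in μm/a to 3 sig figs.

zinc: f(T) = +0.038·(T−10) [T≤10 °C] = -0.7752
  sulphur-dioxide contribution → 1.493 μm/a
  chloride contribution → 0.2211 μm/a
  ⇒ r_corr(zinc) = 1.714 μm/a

r_corr = 1.71 μm/a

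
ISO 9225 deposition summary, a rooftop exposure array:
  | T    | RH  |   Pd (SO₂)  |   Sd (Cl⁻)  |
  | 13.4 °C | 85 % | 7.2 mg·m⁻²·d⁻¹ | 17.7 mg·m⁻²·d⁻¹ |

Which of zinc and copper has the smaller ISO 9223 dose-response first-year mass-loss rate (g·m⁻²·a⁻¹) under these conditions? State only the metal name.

zinc

zinc: temperature factor f = -0.071·(3.4) = -0.2414
  sulphur-dioxide contribution → 1.205 μm/a
  chloride contribution → 0.5551 μm/a
  total first-year rate 1.76 μm/a
  mass loss = 1.76 μm/a × 7.14 g/cm³ = 12.57 g·m⁻²·a⁻¹
copper: T>10 °C ⇒ hinge -0.080·(13.4−10) = -0.2720
  sulphur-dioxide contribution → 1.016 μm/a
  chloride contribution → 0.9157 μm/a
  total first-year rate 1.932 μm/a
  mass loss = 1.932 μm/a × 8.96 g/cm³ = 17.31 g·m⁻²·a⁻¹
Ordering by g·m⁻²·a⁻¹: copper (17.3) > zinc (12.6)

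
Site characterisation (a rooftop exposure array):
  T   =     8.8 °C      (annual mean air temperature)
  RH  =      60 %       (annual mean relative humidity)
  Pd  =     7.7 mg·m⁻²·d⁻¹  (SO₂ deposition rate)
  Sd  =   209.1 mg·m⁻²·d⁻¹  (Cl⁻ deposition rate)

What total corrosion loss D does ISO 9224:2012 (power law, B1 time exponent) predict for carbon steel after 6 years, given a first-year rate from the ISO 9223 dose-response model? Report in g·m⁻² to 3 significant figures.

carbon steel: T≤10 °C ⇒ hinge +0.150·(8.8−10) = -0.1800
  Pd branch = 1.77·Pd^0.52·e^(0.02·RH+f) = 14.19 μm/a
  Cl⁻ term: 0.102·209.1^0.62·exp(0.033·60+0.04·8.8) = 28.84
  r_corr = 14.19 + 28.84 = 43.03 μm/a
ISO 9224: D(t) = r_corr · t^b with b = 0.523 (carbon steel, B1)
  D(6) = 43.03 × 6^0.523 = 43.03 × 2.553 = 109.8 μm
  Mass loss = 109.8 μm × 7.85 g/cm³ = 862.2 g·m⁻²

D(6) = 862 g·m⁻²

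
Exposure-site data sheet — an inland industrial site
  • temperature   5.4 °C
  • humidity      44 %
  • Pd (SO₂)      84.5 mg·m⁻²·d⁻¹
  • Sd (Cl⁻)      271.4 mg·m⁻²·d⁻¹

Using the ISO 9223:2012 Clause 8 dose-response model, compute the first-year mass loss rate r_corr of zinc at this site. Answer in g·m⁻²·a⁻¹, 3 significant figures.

zinc: temperature factor f = +0.038·(-4.6) = -0.1748
  sulphur-dioxide contribution → 0.5774 μm/a
  chloride contribution → 0.9603 μm/a
  ⇒ r_corr(zinc) = 1.538 μm/a
Convert to mass loss: 1.538 μm/a × 7.14 g/cm³ = 10.98 g·m⁻²·a⁻¹

r_corr = 11.0 g·m⁻²·a⁻¹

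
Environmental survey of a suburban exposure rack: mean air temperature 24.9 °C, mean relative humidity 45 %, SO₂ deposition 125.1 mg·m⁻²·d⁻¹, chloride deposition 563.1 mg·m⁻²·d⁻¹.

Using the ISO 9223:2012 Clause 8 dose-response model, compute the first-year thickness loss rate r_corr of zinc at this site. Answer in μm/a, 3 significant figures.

r_corr = 8.00 μm/a

zinc: temperature factor f = -0.071·(14.9) = -1.0579
  Pd branch = 0.0129·Pd^0.44·e^(0.046·RH+f) = 0.2971 μm/a
  Sd branch = 0.0175·Sd^0.57·e^(0.008·RH+0.085·T) = 7.698 μm/a
  sum: 0.2971 + 7.698 → r_corr = 7.996 μm/a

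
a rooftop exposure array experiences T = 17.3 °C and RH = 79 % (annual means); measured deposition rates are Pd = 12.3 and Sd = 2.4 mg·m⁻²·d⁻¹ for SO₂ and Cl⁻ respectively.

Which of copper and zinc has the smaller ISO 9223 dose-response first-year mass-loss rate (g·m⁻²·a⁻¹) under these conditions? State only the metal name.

copper: T>10 °C ⇒ hinge -0.080·(17.3−10) = -0.5840
  Pd branch = 0.0053·Pd^0.26·e^(0.059·RH+f) = 0.6002 μm/a
  Cl⁻ term: 0.01025·2.4^0.27·exp(0.036·79+0.049·17.3) = 0.5208
  r_corr = 0.6002 + 0.5208 = 1.121 μm/a
  mass loss = 1.121 μm/a × 8.96 g/cm³ = 10.04 g·m⁻²·a⁻¹
zinc: temperature factor f = -0.071·(7.3) = -0.5183
  Pd branch = 0.0129·Pd^0.44·e^(0.046·RH+f) = 0.8776 μm/a
  Sd branch = 0.0175·Sd^0.57·e^(0.008·RH+0.085·T) = 0.236 μm/a
  sum: 0.8776 + 0.236 → r_corr = 1.114 μm/a
  mass loss = 1.114 μm/a × 7.14 g/cm³ = 7.951 g·m⁻²·a⁻¹
Ordering by g·m⁻²·a⁻¹: copper (10) > zinc (7.95)

zinc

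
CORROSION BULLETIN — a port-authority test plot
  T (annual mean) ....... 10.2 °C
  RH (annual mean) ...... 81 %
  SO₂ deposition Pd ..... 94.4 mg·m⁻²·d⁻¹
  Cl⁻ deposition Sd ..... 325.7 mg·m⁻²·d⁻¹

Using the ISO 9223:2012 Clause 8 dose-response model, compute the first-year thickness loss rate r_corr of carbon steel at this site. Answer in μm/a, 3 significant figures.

carbon steel: T>10 °C ⇒ hinge -0.054·(10.2−10) = -0.0108
  Pd branch = 1.77·Pd^0.52·e^(0.02·RH+f) = 94.15 μm/a
  Sd branch = 0.102·Sd^0.62·e^(0.033·RH+0.04·T) = 80.28 μm/a
  r_corr = 94.15 + 80.28 = 174.4 μm/a

r_corr = 174 μm/a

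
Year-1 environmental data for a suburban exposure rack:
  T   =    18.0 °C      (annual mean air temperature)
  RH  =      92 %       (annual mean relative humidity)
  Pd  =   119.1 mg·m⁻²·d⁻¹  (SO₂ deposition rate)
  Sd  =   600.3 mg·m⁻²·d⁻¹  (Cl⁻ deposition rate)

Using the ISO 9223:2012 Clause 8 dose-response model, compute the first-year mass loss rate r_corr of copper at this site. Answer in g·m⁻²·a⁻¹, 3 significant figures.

copper: T>10 °C ⇒ hinge -0.080·(18.0−10) = -0.6400
  sulphur-dioxide contribution → 2.205 μm/a
  chloride contribution → 3.822 μm/a
  ⇒ r_corr(copper) = 6.027 μm/a
Convert to mass loss: 6.027 μm/a × 8.96 g/cm³ = 54 g·m⁻²·a⁻¹

r_corr = 54.0 g·m⁻²·a⁻¹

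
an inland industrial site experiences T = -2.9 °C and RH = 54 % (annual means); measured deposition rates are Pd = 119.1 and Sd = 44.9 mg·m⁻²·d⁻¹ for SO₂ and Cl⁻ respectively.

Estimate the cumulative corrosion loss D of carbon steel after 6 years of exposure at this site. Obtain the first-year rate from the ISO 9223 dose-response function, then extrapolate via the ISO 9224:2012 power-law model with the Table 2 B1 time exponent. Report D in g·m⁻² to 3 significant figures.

carbon steel: f(T) = +0.150·(T−10) [T≤10 °C] = -1.9350
  Pd branch = 1.77·Pd^0.52·e^(0.02·RH+f) = 9.039 μm/a
  Sd branch = 0.102·Sd^0.62·e^(0.033·RH+0.04·T) = 5.709 μm/a
  r_corr = 9.039 + 5.709 = 14.75 μm/a
ISO 9224: D(t) = r_corr · t^b with b = 0.523 (carbon steel, B1)
  D(6) = 14.75 × 6^0.523 = 14.75 × 2.553 = 37.64 μm
  Mass loss = 37.64 μm × 7.85 g/cm³ = 295.5 g·m⁻²

D(6) = 296 g·m⁻²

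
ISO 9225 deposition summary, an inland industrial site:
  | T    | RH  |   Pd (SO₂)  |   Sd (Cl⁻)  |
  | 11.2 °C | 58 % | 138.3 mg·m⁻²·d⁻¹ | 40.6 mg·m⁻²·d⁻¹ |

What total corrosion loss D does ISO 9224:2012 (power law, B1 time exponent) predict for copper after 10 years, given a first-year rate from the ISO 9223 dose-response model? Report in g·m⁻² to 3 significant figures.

copper: f(T) = -0.080·(T−10) [T>10 °C] = -0.0960
  SO₂ term: 0.0053·138.3^0.26·exp(0.059·58-0.0960) = 0.5313
  Cl⁻ term: 0.01025·40.6^0.27·exp(0.036·58+0.049·11.2) = 0.3892
  r_corr = 0.5313 + 0.3892 = 0.9205 μm/a
Power-law: D(10) = r_corr · 10^0.667
  D(10) = 0.9205 × 10^0.667 = 0.9205 × 4.645 = 4.276 μm
  Mass loss = 4.276 μm × 8.96 g/cm³ = 38.31 g·m⁻²

D(10) = 38.3 g·m⁻²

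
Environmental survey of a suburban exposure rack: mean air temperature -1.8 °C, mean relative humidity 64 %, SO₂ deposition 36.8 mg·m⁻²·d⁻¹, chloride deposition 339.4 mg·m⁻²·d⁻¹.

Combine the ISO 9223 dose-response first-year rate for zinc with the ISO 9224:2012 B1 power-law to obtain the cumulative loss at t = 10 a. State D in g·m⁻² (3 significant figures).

D(10) = 67.7 g·m⁻²

zinc: temperature factor f = +0.038·(-11.8) = -0.4484
  sulphur-dioxide contribution → 0.7645 μm/a
  chloride contribution → 0.6942 μm/a
  ⇒ r_corr(zinc) = 1.459 μm/a
Long-term exponent b (ISO 9224 Table 2, B1) = 0.813
  D(10) = 1.459 × 10^0.813 = 1.459 × 6.501 = 9.483 μm
  Mass loss = 9.483 μm × 7.14 g/cm³ = 67.71 g·m⁻²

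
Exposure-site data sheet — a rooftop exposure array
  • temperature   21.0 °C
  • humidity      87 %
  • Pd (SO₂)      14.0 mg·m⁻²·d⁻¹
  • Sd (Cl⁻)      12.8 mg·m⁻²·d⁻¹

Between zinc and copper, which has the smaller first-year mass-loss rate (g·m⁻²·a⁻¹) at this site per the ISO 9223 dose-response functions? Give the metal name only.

zinc

zinc: temperature factor f = -0.071·(11.0) = -0.7810
  Pd branch = 0.0129·Pd^0.44·e^(0.046·RH+f) = 1.032 μm/a
  Sd branch = 0.0175·Sd^0.57·e^(0.008·RH+0.085·T) = 0.8946 μm/a
  r_corr = 1.032 + 0.8946 = 1.927 μm/a
  mass loss = 1.927 μm/a × 7.14 g/cm³ = 13.76 g·m⁻²·a⁻¹
copper: temperature factor f = -0.080·(11.0) = -0.8800
  SO₂ term: 0.0053·14.0^0.26·exp(0.059·87-0.8800) = 0.7402
  Sd branch = 0.01025·Sd^0.27·e^(0.036·RH+0.049·T) = 1.308 μm/a
  sum: 0.7402 + 1.308 → r_corr = 2.049 μm/a
  mass loss = 2.049 μm/a × 8.96 g/cm³ = 18.36 g·m⁻²·a⁻¹
Ordering by g·m⁻²·a⁻¹: copper (18.4) > zinc (13.8)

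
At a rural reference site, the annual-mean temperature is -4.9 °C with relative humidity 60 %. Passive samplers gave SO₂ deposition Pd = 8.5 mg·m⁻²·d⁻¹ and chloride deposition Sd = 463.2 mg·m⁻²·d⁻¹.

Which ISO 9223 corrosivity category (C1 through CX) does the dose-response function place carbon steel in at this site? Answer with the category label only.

C3

carbon steel: f(T) = +0.150·(T−10) [T≤10 °C] = -2.2350
  SO₂ term: 1.77·8.5^0.52·exp(0.02·60-2.2350) = 1.913
  Sd branch = 0.102·Sd^0.62·e^(0.033·RH+0.04·T) = 27.3 μm/a
  sum: 1.913 + 27.3 → r_corr = 29.21 μm/a
ISO 9223 Table 2 (carbon steel): 25 < 29.2 ≤ 50 μm/a ⇒ C3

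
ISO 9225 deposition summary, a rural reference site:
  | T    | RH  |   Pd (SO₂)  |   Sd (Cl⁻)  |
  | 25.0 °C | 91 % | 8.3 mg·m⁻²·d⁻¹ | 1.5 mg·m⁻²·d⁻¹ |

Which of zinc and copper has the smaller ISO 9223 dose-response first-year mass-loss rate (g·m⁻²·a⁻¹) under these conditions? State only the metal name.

zinc

zinc: T>10 °C ⇒ hinge -0.071·(25.0−10) = -1.0650
  sulphur-dioxide contribution → 0.742 μm/a
  chloride contribution → 0.3823 μm/a
  total first-year rate 1.124 μm/a
  mass loss = 1.124 μm/a × 7.14 g/cm³ = 8.028 g·m⁻²·a⁻¹
copper: temperature factor f = -0.080·(15.0) = -1.2000
  sulphur-dioxide contribution → 0.594 μm/a
  chloride contribution → 1.03 μm/a
  total first-year rate 1.624 μm/a
  mass loss = 1.624 μm/a × 8.96 g/cm³ = 14.56 g·m⁻²·a⁻¹
Ordering by g·m⁻²·a⁻¹: copper (14.6) > zinc (8.03)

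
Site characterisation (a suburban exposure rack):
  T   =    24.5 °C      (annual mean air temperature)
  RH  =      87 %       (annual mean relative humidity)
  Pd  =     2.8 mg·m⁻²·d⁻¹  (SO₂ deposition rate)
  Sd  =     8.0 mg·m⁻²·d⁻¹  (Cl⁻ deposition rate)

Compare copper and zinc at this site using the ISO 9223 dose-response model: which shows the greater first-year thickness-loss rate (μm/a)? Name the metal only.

copper: f(T) = -0.080·(T−10) [T>10 °C] = -1.1600
  Pd branch = 0.0053·Pd^0.26·e^(0.059·RH+f) = 0.3681 μm/a
  Cl⁻ term: 0.01025·8.0^0.27·exp(0.036·87+0.049·24.5) = 1.368
  sum: 0.3681 + 1.368 → r_corr = 1.736 μm/a
zinc: f(T) = -0.071·(T−10) [T>10 °C] = -1.0295
  Pd branch = 0.0129·Pd^0.44·e^(0.046·RH+f) = 0.3965 μm/a
  Sd branch = 0.0175·Sd^0.57·e^(0.008·RH+0.085·T) = 0.9215 μm/a
  r_corr = 0.3965 + 0.9215 = 1.318 μm/a
Ordering by μm/a: copper (1.74) > zinc (1.32)

copper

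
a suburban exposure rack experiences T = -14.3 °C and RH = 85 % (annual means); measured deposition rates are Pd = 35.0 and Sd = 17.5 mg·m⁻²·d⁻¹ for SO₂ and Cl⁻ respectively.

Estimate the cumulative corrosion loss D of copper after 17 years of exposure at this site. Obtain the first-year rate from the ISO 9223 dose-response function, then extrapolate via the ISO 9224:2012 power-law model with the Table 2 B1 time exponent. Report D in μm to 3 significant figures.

copper: T≤10 °C ⇒ hinge +0.126·(-14.3−10) = -3.0618
  SO₂ term: 0.0053·35.0^0.26·exp(0.059·85-3.0618) = 0.09419
  Cl⁻ term: 0.01025·17.5^0.27·exp(0.036·85+0.049·-14.3) = 0.2349
  sum: 0.09419 + 0.2349 → r_corr = 0.3291 μm/a
Power-law: D(17) = r_corr · 17^0.667
  D(17) = 0.3291 × 17^0.667 = 0.3291 × 6.618 = 2.178 μm

D(17) = 2.18 μm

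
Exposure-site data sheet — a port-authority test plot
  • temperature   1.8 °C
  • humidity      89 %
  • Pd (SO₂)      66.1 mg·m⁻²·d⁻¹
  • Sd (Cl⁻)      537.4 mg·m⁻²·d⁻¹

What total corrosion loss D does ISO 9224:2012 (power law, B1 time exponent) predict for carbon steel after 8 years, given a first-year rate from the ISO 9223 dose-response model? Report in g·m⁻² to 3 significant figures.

D(8) = 3.01e+03 g·m⁻²

carbon steel: T≤10 °C ⇒ hinge +0.150·(1.8−10) = -1.2300
  Pd branch = 1.77·Pd^0.52·e^(0.02·RH+f) = 27.12 μm/a
  Cl⁻ term: 0.102·537.4^0.62·exp(0.033·89+0.04·1.8) = 101.9
  sum: 27.12 + 101.9 → r_corr = 129 μm/a
Power-law: D(8) = r_corr · 8^0.523
  D(8) = 129 × 8^0.523 = 129 × 2.967 = 382.8 μm
  Mass loss = 382.8 μm × 7.85 g/cm³ = 3005 g·m⁻²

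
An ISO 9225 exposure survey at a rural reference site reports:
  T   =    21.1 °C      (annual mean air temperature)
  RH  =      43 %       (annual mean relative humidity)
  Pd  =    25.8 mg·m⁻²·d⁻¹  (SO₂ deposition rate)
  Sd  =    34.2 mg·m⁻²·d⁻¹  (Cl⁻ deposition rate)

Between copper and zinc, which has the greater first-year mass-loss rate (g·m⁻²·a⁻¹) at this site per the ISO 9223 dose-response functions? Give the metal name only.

copper: f(T) = -0.080·(T−10) [T>10 °C] = -0.8880
  Pd branch = 0.0053·Pd^0.26·e^(0.059·RH+f) = 0.06419 μm/a
  Cl⁻ term: 0.01025·34.2^0.27·exp(0.036·43+0.049·21.1) = 0.3517
  r_corr = 0.06419 + 0.3517 = 0.4159 μm/a
  mass loss = 0.4159 μm/a × 8.96 g/cm³ = 3.727 g·m⁻²·a⁻¹
zinc: f(T) = -0.071·(T−10) [T>10 °C] = -0.7881
  SO₂ term: 0.0129·25.8^0.44·exp(0.046·43-0.7881) = 0.1772
  Sd branch = 0.0175·Sd^0.57·e^(0.008·RH+0.085·T) = 1.111 μm/a
  r_corr = 0.1772 + 1.111 = 1.288 μm/a
  mass loss = 1.288 μm/a × 7.14 g/cm³ = 9.198 g·m⁻²·a⁻¹
Ordering by g·m⁻²·a⁻¹: zinc (9.2) > copper (3.73)

zinc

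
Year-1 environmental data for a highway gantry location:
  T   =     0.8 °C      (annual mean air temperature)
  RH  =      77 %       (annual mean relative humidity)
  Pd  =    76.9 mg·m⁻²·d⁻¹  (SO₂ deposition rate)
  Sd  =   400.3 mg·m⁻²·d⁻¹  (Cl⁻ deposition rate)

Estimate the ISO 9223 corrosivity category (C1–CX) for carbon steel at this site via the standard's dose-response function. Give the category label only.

C4

carbon steel: T≤10 °C ⇒ hinge +0.150·(0.8−10) = -1.3800
  sulphur-dioxide contribution → 19.87 μm/a
  chloride contribution → 54.89 μm/a
  total first-year rate 74.76 μm/a
Category bounds: 50…80 μm/a bracket r_corr ⇒ C4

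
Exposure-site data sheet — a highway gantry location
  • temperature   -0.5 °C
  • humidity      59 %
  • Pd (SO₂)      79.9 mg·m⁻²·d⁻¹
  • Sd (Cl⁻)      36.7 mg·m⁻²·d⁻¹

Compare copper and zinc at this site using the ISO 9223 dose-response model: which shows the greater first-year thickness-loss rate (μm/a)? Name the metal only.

zinc

copper: T≤10 °C ⇒ hinge +0.126·(-0.5−10) = -1.3230
  sulphur-dioxide contribution → 0.1433 μm/a
  chloride contribution → 0.2213 μm/a
  ⇒ r_corr(copper) = 0.3646 μm/a
zinc: f(T) = +0.038·(T−10) [T≤10 °C] = -0.3990
  sulphur-dioxide contribution → 0.8976 μm/a
  chloride contribution → 0.2096 μm/a
  total first-year rate 1.107 μm/a
Ordering by μm/a: zinc (1.11) > copper (0.365)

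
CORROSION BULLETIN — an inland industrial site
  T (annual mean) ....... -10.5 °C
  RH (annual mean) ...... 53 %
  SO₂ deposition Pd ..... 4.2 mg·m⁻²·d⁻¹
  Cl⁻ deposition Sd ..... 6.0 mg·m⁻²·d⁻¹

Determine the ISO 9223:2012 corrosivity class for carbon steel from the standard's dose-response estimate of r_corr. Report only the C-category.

carbon steel: T≤10 °C ⇒ hinge +0.150·(-10.5−10) = -3.0750
  Pd branch = 1.77·Pd^0.52·e^(0.02·RH+f) = 0.4977 μm/a
  Cl⁻ term: 0.102·6.0^0.62·exp(0.033·53+0.04·-10.5) = 1.17
  r_corr = 0.4977 + 1.17 = 1.668 μm/a
Category bounds: 1.3…25 μm/a bracket r_corr ⇒ C2

C2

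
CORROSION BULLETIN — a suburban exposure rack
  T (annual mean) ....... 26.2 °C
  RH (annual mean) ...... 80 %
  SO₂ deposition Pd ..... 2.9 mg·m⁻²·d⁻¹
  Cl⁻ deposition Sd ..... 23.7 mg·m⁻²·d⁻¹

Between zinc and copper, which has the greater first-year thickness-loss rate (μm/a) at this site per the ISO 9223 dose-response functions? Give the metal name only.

zinc

zinc: temperature factor f = -0.071·(16.2) = -1.1502
  Pd branch = 0.0129·Pd^0.44·e^(0.046·RH+f) = 0.2587 μm/a
  Sd branch = 0.0175·Sd^0.57·e^(0.008·RH+0.085·T) = 1.87 μm/a
  sum: 0.2587 + 1.87 → r_corr = 2.128 μm/a
copper: temperature factor f = -0.080·(16.2) = -1.2960
  Pd branch = 0.0053·Pd^0.26·e^(0.059·RH+f) = 0.2145 μm/a
  Sd branch = 0.01025·Sd^0.27·e^(0.036·RH+0.049·T) = 1.55 μm/a
  r_corr = 0.2145 + 1.55 = 1.764 μm/a
Ordering by μm/a: zinc (2.13) > copper (1.76)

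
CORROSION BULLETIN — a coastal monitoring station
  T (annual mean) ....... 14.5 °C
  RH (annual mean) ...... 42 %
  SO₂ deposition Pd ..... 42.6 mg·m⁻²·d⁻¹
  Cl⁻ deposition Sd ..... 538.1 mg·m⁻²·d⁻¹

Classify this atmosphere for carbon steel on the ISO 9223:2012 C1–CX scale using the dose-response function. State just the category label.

C4

carbon steel: temperature factor f = -0.054·(4.5) = -0.2430
  sulphur-dioxide contribution → 22.62 μm/a
  chloride contribution → 35.94 μm/a
  ⇒ r_corr(carbon steel) = 58.56 μm/a
Category bounds: 50…80 μm/a bracket r_corr ⇒ C4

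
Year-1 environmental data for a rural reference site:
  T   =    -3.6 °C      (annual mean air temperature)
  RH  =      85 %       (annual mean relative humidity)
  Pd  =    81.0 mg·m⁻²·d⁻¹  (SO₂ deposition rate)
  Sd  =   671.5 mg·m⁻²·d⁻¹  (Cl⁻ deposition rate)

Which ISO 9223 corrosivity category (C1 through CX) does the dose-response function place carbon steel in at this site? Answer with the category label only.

C5

carbon steel: f(T) = +0.150·(T−10) [T≤10 °C] = -2.0400
  SO₂ term: 1.77·81.0^0.52·exp(0.02·85-2.0400) = 12.38
  Sd branch = 0.102·Sd^0.62·e^(0.033·RH+0.04·T) = 82.61 μm/a
  sum: 12.38 + 82.61 → r_corr = 94.99 μm/a
Category bounds: 80…200 μm/a bracket r_corr ⇒ C5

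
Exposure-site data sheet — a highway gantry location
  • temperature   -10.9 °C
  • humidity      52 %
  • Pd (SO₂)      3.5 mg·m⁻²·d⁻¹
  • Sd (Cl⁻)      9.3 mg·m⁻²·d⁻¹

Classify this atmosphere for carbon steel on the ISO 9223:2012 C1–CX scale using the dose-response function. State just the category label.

carbon steel: T≤10 °C ⇒ hinge +0.150·(-10.9−10) = -3.1350
  SO₂ term: 1.77·3.5^0.52·exp(0.02·52-3.1350) = 0.4179
  Sd branch = 0.102·Sd^0.62·e^(0.033·RH+0.04·T) = 1.462 μm/a
  r_corr = 0.4179 + 1.462 = 1.88 μm/a
ISO 9223 Table 2 (carbon steel): 1.3 < 1.88 ≤ 25 μm/a ⇒ C2

C2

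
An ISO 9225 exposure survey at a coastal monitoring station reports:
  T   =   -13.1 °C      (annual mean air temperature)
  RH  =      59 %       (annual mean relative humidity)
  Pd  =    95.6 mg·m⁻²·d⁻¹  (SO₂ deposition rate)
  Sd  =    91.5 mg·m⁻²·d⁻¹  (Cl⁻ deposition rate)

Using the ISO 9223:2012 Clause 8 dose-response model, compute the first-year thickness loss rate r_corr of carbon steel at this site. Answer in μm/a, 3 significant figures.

carbon steel: f(T) = +0.150·(T−10) [T≤10 °C] = -3.4650
  sulphur-dioxide contribution → 1.93 μm/a
  chloride contribution → 6.961 μm/a
  ⇒ r_corr(carbon steel) = 8.891 μm/a

r_corr = 8.89 μm/a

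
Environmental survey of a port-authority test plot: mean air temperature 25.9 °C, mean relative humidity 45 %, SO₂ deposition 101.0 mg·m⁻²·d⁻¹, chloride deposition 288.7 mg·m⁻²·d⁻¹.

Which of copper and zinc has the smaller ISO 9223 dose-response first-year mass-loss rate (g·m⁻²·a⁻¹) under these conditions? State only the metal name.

copper

copper: temperature factor f = -0.080·(15.9) = -1.2720
  Pd branch = 0.0053·Pd^0.26·e^(0.059·RH+f) = 0.07015 μm/a
  Cl⁻ term: 0.01025·288.7^0.27·exp(0.036·45+0.049·25.9) = 0.8507
  r_corr = 0.07015 + 0.8507 = 0.9208 μm/a
  mass loss = 0.9208 μm/a × 8.96 g/cm³ = 8.251 g·m⁻²·a⁻¹
zinc: T>10 °C ⇒ hinge -0.071·(25.9−10) = -1.1289
  Pd branch = 0.0129·Pd^0.44·e^(0.046·RH+f) = 0.2519 μm/a
  Cl⁻ term: 0.0175·288.7^0.57·exp(0.008·45+0.085·25.9) = 5.727
  r_corr = 0.2519 + 5.727 = 5.979 μm/a
  mass loss = 5.979 μm/a × 7.14 g/cm³ = 42.69 g·m⁻²·a⁻¹
Ordering by g·m⁻²·a⁻¹: zinc (42.7) > copper (8.25)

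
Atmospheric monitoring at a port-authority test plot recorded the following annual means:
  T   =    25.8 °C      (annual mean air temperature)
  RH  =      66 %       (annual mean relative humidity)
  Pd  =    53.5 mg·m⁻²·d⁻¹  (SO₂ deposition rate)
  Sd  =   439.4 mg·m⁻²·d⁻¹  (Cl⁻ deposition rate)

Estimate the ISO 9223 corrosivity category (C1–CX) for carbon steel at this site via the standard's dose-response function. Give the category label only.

carbon steel: T>10 °C ⇒ hinge -0.054·(25.8−10) = -0.8532
  Pd branch = 1.77·Pd^0.52·e^(0.02·RH+f) = 22.36 μm/a
  Sd branch = 0.102·Sd^0.62·e^(0.033·RH+0.04·T) = 110 μm/a
  r_corr = 22.36 + 110 = 132.3 μm/a
132 μm/a falls in (80, 200] for carbon steel → category C5

C5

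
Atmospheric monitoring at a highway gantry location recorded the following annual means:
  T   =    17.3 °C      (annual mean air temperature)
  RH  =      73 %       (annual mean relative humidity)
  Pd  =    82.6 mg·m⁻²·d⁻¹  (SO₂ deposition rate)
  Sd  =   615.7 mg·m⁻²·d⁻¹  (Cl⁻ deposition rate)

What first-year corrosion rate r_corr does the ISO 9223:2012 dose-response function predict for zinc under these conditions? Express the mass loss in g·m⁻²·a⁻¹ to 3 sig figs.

r_corr = 48.9 g·m⁻²·a⁻¹

zinc: temperature factor f = -0.071·(7.3) = -0.5183
  SO₂ term: 0.0129·82.6^0.44·exp(0.046·73-0.5183) = 1.539
  Cl⁻ term: 0.0175·615.7^0.57·exp(0.008·73+0.085·17.3) = 5.312
  r_corr = 1.539 + 5.312 = 6.851 μm/a
Convert to mass loss: 6.851 μm/a × 7.14 g/cm³ = 48.92 g·m⁻²·a⁻¹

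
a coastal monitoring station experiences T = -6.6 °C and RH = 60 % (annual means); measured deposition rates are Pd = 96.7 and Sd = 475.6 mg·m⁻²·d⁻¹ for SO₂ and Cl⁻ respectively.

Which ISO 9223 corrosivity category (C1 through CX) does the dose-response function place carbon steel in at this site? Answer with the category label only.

C3

carbon steel: T≤10 °C ⇒ hinge +0.150·(-6.6−10) = -2.4900
  SO₂ term: 1.77·96.7^0.52·exp(0.02·60-2.4900) = 5.25
  Cl⁻ term: 0.102·475.6^0.62·exp(0.033·60+0.04·-6.6) = 25.93
  sum: 5.25 + 25.93 → r_corr = 31.18 μm/a
Category bounds: 25…50 μm/a bracket r_corr ⇒ C3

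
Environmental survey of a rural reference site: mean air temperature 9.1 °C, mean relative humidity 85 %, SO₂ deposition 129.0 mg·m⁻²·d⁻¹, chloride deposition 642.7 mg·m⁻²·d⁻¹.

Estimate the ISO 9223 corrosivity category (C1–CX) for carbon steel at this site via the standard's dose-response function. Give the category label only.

CX

carbon steel: T≤10 °C ⇒ hinge +0.150·(9.1−10) = -0.1350
  SO₂ term: 1.77·129.0^0.52·exp(0.02·85-0.1350) = 106
  Sd branch = 0.102·Sd^0.62·e^(0.033·RH+0.04·T) = 133.6 μm/a
  sum: 106 + 133.6 → r_corr = 239.6 μm/a
Category bounds: 200…700 μm/a bracket r_corr ⇒ CX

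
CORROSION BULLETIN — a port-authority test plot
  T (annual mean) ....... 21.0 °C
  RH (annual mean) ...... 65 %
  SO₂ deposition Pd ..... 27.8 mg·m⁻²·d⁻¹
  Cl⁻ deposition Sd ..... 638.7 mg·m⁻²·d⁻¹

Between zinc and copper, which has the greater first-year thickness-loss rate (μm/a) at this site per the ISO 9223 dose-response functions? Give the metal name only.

zinc

zinc: temperature factor f = -0.071·(11.0) = -0.7810
  SO₂ term: 0.0129·27.8^0.44·exp(0.046·65-0.7810) = 0.5074
  Cl⁻ term: 0.0175·638.7^0.57·exp(0.008·65+0.085·21.0) = 6.968
  r_corr = 0.5074 + 6.968 = 7.475 μm/a
copper: temperature factor f = -0.080·(11.0) = -0.8800
  Pd branch = 0.0053·Pd^0.26·e^(0.059·RH+f) = 0.2416 μm/a
  Sd branch = 0.01025·Sd^0.27·e^(0.036·RH+0.049·T) = 1.703 μm/a
  r_corr = 0.2416 + 1.703 = 1.945 μm/a
Ordering by μm/a: zinc (7.48) > copper (1.94)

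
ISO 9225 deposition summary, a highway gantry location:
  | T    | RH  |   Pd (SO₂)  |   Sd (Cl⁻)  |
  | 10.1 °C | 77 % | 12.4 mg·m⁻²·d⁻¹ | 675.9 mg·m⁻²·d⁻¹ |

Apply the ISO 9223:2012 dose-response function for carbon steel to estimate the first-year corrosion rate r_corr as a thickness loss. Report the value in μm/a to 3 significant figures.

carbon steel: f(T) = -0.054·(T−10) [T>10 °C] = -0.0054
  sulphur-dioxide contribution → 30.41 μm/a
  chloride contribution → 110.2 μm/a
  total first-year rate 140.6 μm/a

r_corr = 141 μm/a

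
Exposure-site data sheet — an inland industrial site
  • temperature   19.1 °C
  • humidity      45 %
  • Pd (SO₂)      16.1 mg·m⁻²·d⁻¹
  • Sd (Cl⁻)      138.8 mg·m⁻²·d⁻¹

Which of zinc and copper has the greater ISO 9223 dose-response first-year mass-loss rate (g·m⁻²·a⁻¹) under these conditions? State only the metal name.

zinc: f(T) = -0.071·(T−10) [T>10 °C] = -0.6461
  SO₂ term: 0.0129·16.1^0.44·exp(0.046·45-0.6461) = 0.182
  Cl⁻ term: 0.0175·138.8^0.57·exp(0.008·45+0.085·19.1) = 2.117
  sum: 0.182 + 2.117 → r_corr = 2.298 μm/a
  mass loss = 2.298 μm/a × 7.14 g/cm³ = 16.41 g·m⁻²·a⁻¹
copper: T>10 °C ⇒ hinge -0.080·(19.1−10) = -0.7280
  SO₂ term: 0.0053·16.1^0.26·exp(0.059·45-0.7280) = 0.07498
  Sd branch = 0.01025·Sd^0.27·e^(0.036·RH+0.049·T) = 0.5002 μm/a
  r_corr = 0.07498 + 0.5002 = 0.5752 μm/a
  mass loss = 0.5752 μm/a × 8.96 g/cm³ = 5.154 g·m⁻²·a⁻¹
Ordering by g·m⁻²·a⁻¹: zinc (16.4) > copper (5.15)

zinc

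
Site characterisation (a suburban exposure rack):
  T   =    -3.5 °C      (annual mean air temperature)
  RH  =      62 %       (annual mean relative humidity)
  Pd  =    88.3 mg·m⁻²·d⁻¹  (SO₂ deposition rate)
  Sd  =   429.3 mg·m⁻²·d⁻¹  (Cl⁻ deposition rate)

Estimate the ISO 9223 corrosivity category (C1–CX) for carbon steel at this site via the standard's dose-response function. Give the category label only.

carbon steel: T≤10 °C ⇒ hinge +0.150·(-3.5−10) = -2.0250
  SO₂ term: 1.77·88.3^0.52·exp(0.02·62-2.0250) = 8.298
  Cl⁻ term: 0.102·429.3^0.62·exp(0.033·62+0.04·-3.5) = 29.42
  sum: 8.298 + 29.42 → r_corr = 37.72 μm/a
ISO 9223 Table 2 (carbon steel): 25 < 37.7 ≤ 50 μm/a ⇒ C3

C3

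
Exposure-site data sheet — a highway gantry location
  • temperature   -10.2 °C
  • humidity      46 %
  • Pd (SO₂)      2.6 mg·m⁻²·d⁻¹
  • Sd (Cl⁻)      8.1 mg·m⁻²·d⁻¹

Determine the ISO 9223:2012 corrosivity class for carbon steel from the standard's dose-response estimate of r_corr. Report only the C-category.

carbon steel: temperature factor f = +0.150·(-20.2) = -3.0300
  Pd branch = 1.77·Pd^0.52·e^(0.02·RH+f) = 0.3527 μm/a
  Cl⁻ term: 0.102·8.1^0.62·exp(0.033·46+0.04·-10.2) = 1.132
  r_corr = 0.3527 + 1.132 = 1.485 μm/a
ISO 9223 Table 2 (carbon steel): 1.3 < 1.48 ≤ 25 μm/a ⇒ C2

C2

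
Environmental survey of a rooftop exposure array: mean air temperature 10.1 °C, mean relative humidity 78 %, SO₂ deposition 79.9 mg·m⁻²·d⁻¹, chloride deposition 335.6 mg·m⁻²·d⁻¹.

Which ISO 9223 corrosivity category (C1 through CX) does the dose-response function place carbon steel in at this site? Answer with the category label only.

C5

carbon steel: f(T) = -0.054·(T−10) [T>10 °C] = -0.0054
  Pd branch = 1.77·Pd^0.52·e^(0.02·RH+f) = 81.74 μm/a
  Sd branch = 0.102·Sd^0.62·e^(0.033·RH+0.04·T) = 73.78 μm/a
  r_corr = 81.74 + 73.78 = 155.5 μm/a
156 μm/a falls in (80, 200] for carbon steel → category C5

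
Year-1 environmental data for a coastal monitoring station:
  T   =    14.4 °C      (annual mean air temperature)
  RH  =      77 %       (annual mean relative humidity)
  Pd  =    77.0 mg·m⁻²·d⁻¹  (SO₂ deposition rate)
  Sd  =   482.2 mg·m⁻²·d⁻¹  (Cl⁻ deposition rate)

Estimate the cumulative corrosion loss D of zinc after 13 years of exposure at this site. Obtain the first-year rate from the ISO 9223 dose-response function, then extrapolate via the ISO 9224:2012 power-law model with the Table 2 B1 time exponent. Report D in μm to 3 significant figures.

zinc: T>10 °C ⇒ hinge -0.071·(14.4−10) = -0.3124
  Pd branch = 0.0129·Pd^0.44·e^(0.046·RH+f) = 2.204 μm/a
  Sd branch = 0.0175·Sd^0.57·e^(0.008·RH+0.085·T) = 3.729 μm/a
  sum: 2.204 + 3.729 → r_corr = 5.933 μm/a
ISO 9224: D(t) = r_corr · t^b with b = 0.813 (zinc, B1)
  D(13) = 5.933 × 13^0.813 = 5.933 × 8.047 = 47.74 μm

D(13) = 47.7 μm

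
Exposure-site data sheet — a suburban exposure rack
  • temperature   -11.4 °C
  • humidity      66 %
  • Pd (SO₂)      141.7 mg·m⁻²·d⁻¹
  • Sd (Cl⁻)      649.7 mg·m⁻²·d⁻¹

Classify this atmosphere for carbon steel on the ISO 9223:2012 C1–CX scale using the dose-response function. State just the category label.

C3

carbon steel: f(T) = +0.150·(T−10) [T≤10 °C] = -3.2100
  Pd branch = 1.77·Pd^0.52·e^(0.02·RH+f) = 3.515 μm/a
  Cl⁻ term: 0.102·649.7^0.62·exp(0.033·66+0.04·-11.4) = 31.65
  r_corr = 3.515 + 31.65 = 35.16 μm/a
ISO 9223 Table 2 (carbon steel): 25 < 35.2 ≤ 50 μm/a ⇒ C3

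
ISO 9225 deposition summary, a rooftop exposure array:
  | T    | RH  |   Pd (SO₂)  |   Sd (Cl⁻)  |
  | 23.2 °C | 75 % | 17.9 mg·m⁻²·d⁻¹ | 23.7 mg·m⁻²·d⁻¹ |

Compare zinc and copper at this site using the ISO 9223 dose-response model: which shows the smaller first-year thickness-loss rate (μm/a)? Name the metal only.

copper

zinc: T>10 °C ⇒ hinge -0.071·(23.2−10) = -0.9372
  sulphur-dioxide contribution → 0.5664 μm/a
  chloride contribution → 1.392 μm/a
  total first-year rate 1.958 μm/a
copper: T>10 °C ⇒ hinge -0.080·(23.2−10) = -1.0560
  sulphur-dioxide contribution → 0.326 μm/a
  chloride contribution → 1.117 μm/a
  total first-year rate 1.443 μm/a
Ordering by μm/a: zinc (1.96) > copper (1.44)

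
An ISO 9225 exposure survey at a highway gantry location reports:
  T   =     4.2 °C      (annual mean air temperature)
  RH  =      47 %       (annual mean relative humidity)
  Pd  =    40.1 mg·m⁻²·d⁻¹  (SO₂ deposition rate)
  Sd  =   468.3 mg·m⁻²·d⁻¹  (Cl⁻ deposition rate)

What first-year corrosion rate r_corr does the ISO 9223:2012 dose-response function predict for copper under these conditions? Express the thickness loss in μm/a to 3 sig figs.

r_corr = 0.466 μm/a

copper: T≤10 °C ⇒ hinge +0.126·(4.2−10) = -0.7308
  Pd branch = 0.0053·Pd^0.26·e^(0.059·RH+f) = 0.1067 μm/a
  Cl⁻ term: 0.01025·468.3^0.27·exp(0.036·47+0.049·4.2) = 0.3597
  sum: 0.1067 + 0.3597 → r_corr = 0.4664 μm/a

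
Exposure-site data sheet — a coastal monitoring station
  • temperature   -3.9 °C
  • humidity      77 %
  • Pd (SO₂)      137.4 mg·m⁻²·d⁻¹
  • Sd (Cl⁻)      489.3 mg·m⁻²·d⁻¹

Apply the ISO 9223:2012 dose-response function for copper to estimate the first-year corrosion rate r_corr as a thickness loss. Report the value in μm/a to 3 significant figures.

r_corr = 1.03 μm/a

copper: f(T) = +0.126·(T−10) [T≤10 °C] = -1.7514
  sulphur-dioxide contribution → 0.3108 μm/a
  chloride contribution → 0.7207 μm/a
  total first-year rate 1.032 μm/a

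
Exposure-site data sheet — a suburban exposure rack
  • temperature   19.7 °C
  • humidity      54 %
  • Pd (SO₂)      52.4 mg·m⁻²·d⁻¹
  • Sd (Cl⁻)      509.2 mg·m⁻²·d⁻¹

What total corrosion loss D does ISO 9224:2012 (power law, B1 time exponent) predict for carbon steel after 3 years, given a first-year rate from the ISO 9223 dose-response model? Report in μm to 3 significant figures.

D(3) = 156 μm

carbon steel: T>10 °C ⇒ hinge -0.054·(19.7−10) = -0.5238
  SO₂ term: 1.77·52.4^0.52·exp(0.02·54-0.5238) = 24.19
  Cl⁻ term: 0.102·509.2^0.62·exp(0.033·54+0.04·19.7) = 63.53
  sum: 24.19 + 63.53 → r_corr = 87.72 μm/a
ISO 9224: D(t) = r_corr · t^b with b = 0.523 (carbon steel, B1)
  D(3) = 87.72 × 3^0.523 = 87.72 × 1.776 = 155.8 μm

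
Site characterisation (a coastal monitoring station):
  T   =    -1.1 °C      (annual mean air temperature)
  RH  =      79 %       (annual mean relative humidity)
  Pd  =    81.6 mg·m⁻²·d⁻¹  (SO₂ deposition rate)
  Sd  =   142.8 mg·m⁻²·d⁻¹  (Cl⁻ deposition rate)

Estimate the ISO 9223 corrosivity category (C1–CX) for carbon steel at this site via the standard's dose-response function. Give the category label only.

C3

carbon steel: temperature factor f = +0.150·(-11.1) = -1.6650
  SO₂ term: 1.77·81.6^0.52·exp(0.02·79-1.6650) = 16.04
  Sd branch = 0.102·Sd^0.62·e^(0.033·RH+0.04·T) = 28.68 μm/a
  r_corr = 16.04 + 28.68 = 44.72 μm/a
ISO 9223 Table 2 (carbon steel): 25 < 44.7 ≤ 50 μm/a ⇒ C3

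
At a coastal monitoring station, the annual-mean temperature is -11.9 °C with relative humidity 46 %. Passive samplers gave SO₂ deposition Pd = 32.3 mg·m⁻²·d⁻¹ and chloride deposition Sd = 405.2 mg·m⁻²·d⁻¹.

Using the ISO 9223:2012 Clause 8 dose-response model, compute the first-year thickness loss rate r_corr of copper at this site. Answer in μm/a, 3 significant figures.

copper: f(T) = +0.126·(T−10) [T≤10 °C] = -2.7594
  Pd branch = 0.0053·Pd^0.26·e^(0.059·RH+f) = 0.0125 μm/a
  Cl⁻ term: 0.01025·405.2^0.27·exp(0.036·46+0.049·-11.9) = 0.1516
  sum: 0.0125 + 0.1516 → r_corr = 0.1641 μm/a

r_corr = 0.164 μm/a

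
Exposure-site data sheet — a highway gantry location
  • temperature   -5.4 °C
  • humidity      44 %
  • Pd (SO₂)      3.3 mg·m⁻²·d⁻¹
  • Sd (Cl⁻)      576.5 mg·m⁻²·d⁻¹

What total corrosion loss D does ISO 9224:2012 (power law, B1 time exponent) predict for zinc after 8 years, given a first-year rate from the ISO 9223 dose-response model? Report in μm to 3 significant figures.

zinc: f(T) = +0.038·(T−10) [T≤10 °C] = -0.5852
  sulphur-dioxide contribution → 0.09196 μm/a
  chloride contribution → 0.5891 μm/a
  ⇒ r_corr(zinc) = 0.6811 μm/a
Long-term exponent b (ISO 9224 Table 2, B1) = 0.813
  D(8) = 0.6811 × 8^0.813 = 0.6811 × 5.423 = 3.693 μm

D(8) = 3.69 μm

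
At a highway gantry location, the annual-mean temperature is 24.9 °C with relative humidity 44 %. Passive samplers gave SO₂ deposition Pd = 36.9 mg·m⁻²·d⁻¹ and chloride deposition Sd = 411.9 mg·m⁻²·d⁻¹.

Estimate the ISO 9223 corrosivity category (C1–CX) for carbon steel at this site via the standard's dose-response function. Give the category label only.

C4

carbon steel: T>10 °C ⇒ hinge -0.054·(24.9−10) = -0.8046
  Pd branch = 1.77·Pd^0.52·e^(0.02·RH+f) = 12.46 μm/a
  Sd branch = 0.102·Sd^0.62·e^(0.033·RH+0.04·T) = 49.31 μm/a
  sum: 12.46 + 49.31 → r_corr = 61.77 μm/a
ISO 9223 Table 2 (carbon steel): 50 < 61.8 ≤ 80 μm/a ⇒ C4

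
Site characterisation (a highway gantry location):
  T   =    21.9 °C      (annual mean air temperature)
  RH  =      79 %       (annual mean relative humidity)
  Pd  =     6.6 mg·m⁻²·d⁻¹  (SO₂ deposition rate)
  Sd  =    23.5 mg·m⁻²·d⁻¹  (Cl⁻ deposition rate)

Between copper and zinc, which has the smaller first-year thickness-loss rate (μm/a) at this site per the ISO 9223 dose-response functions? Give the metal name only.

copper

copper: temperature factor f = -0.080·(11.9) = -0.9520
  sulphur-dioxide contribution → 0.3533 μm/a
  chloride contribution → 1.208 μm/a
  ⇒ r_corr(copper) = 1.561 μm/a
zinc: T>10 °C ⇒ hinge -0.071·(21.9−10) = -0.8449
  sulphur-dioxide contribution → 0.4814 μm/a
  chloride contribution → 1.281 μm/a
  ⇒ r_corr(zinc) = 1.762 μm/a
Ordering by μm/a: zinc (1.76) > copper (1.56)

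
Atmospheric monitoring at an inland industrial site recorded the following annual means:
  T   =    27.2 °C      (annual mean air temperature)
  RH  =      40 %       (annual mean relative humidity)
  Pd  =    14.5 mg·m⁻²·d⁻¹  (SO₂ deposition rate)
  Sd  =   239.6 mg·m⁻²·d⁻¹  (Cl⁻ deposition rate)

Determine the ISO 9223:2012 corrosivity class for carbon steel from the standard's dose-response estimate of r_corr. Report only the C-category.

carbon steel: f(T) = -0.054·(T−10) [T>10 °C] = -0.9288
  sulphur-dioxide contribution → 6.251 μm/a
  chloride contribution → 33.86 μm/a
  ⇒ r_corr(carbon steel) = 40.11 μm/a
Category bounds: 25…50 μm/a bracket r_corr ⇒ C3

C3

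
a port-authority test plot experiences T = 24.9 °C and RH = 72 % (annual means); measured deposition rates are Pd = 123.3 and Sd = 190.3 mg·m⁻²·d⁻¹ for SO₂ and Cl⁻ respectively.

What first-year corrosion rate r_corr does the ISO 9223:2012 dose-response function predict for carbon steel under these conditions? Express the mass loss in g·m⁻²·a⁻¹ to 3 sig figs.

r_corr = 925 g·m⁻²·a⁻¹

carbon steel: T>10 °C ⇒ hinge -0.054·(24.9−10) = -0.8046
  SO₂ term: 1.77·123.3^0.52·exp(0.02·72-0.8046) = 40.85
  Cl⁻ term: 0.102·190.3^0.62·exp(0.033·72+0.04·24.9) = 76.96
  sum: 40.85 + 76.96 → r_corr = 117.8 μm/a
Convert to mass loss: 117.8 μm/a × 7.85 g/cm³ = 924.9 g·m⁻²·a⁻¹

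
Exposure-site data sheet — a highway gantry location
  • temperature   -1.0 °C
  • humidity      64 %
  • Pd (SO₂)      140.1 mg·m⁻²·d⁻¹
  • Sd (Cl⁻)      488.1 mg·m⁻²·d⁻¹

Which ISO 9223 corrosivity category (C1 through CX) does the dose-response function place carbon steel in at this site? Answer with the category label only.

carbon steel: temperature factor f = +0.150·(-11.0) = -1.6500
  SO₂ term: 1.77·140.1^0.52·exp(0.02·64-1.6500) = 15.97
  Cl⁻ term: 0.102·488.1^0.62·exp(0.033·64+0.04·-1.0) = 37.61
  r_corr = 15.97 + 37.61 = 53.59 μm/a
ISO 9223 Table 2 (carbon steel): 50 < 53.6 ≤ 80 μm/a ⇒ C4

C4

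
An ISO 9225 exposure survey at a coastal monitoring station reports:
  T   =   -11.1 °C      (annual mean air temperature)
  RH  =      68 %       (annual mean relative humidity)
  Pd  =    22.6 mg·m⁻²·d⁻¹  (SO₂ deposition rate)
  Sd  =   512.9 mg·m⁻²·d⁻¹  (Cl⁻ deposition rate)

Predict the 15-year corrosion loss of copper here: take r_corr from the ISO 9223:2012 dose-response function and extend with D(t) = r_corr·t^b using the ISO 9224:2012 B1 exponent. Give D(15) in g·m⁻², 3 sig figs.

D(15) = 22.8 g·m⁻²

copper: f(T) = +0.126·(T−10) [T≤10 °C] = -2.6586
  sulphur-dioxide contribution → 0.04614 μm/a
  chloride contribution → 0.371 μm/a
  total first-year rate 0.4171 μm/a
Long-term exponent b (ISO 9224 Table 2, B1) = 0.667
  D(15) = 0.4171 × 15^0.667 = 0.4171 × 6.088 = 2.539 μm
  Mass loss = 2.539 μm × 8.96 g/cm³ = 22.75 g·m⁻²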